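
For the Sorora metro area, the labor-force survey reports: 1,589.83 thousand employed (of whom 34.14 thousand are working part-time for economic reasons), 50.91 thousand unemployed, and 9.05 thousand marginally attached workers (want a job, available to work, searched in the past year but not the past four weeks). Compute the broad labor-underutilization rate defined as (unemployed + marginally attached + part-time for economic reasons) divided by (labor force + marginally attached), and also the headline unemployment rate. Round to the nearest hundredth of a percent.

Labor force = 1,589.83 + 50.91 = 1,640.74 thousand.
Numerator = 50.91 + 9.05 + 34.14 = 94.10 thousand.
Denominator = 1,640.74 + 9.05 = 1,649.79 thousand.
Broad rate = 94.10 / 1,649.79 = 5.70%.
Headline unemployment rate = 50.91 / 1,640.74 = 3.10%.

Broad underutilization rate ≈ 5.70%; headline unemployment rate ≈ 3.10%.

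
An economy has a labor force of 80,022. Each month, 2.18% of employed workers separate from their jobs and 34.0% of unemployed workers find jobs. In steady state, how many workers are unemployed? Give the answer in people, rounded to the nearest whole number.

Steady-state unemployment rate u* = s/(s+f) = 2.18/(2.18+34.0) = 0.060254.
Unemployed = u* × labor force = 0.060254 × 80,022 ≈ 4,822.

About 4,822 are unemployed in steady state.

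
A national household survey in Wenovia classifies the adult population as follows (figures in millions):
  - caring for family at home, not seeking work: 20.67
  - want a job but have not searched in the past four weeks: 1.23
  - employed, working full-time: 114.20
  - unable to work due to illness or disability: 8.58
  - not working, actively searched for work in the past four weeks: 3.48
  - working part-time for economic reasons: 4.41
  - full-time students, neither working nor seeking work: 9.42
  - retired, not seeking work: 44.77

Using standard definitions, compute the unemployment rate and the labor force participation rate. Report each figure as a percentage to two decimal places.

Employed = 114.20 + 4.41 = 118.61 million (anyone who worked, including part-time for economic reasons, counts as employed).
Unemployed = 3.48 million.
Labor force = 118.61 + 3.48 = 122.09 million.
Not in labor force = 20.67 + 1.23 + 8.58 + 9.42 + 44.77 = 84.67 million (those not working and not actively searching are outside the labor force — including those who want a job but have given up searching).
Civilian working-age population = 122.09 + 84.67 = 206.76 million.
Unemployment rate = 3.48 / 122.09 = 2.85%.
Labor force participation rate = 122.09 / 206.76 = 59.05%.

Unemployment rate ≈ 2.85%; labor force participation rate ≈ 59.05%.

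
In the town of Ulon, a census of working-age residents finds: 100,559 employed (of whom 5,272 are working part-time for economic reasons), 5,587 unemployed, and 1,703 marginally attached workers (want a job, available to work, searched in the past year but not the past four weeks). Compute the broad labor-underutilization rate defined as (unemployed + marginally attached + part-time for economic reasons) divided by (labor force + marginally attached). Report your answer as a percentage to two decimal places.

Broad underutilization rate ≈ 11.65%.

Labor force = 100,559 + 5,587 = 106,146.
Numerator = 5,587 + 1,703 + 5,272 = 12,562.
Denominator = 106,146 + 1,703 = 107,849.
Broad rate = 12,562 / 107,849 = 11.65%.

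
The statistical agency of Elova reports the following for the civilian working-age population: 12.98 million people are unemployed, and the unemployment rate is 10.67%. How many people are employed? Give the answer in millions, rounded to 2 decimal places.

About 108.67 million are employed.

Labor force = U / u = 12.98 / 0.1067 ≈ 121.65 million.
Employed = labor force − unemployed = 121.65 − 12.98 = 108.67 million.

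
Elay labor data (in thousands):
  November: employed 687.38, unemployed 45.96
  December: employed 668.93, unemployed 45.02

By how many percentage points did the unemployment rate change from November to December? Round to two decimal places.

November: labor force = 687.38 + 45.96 = 733.34; u = 45.96/733.34 = 6.27%.
December: labor force = 668.93 + 45.02 = 713.95; u = 45.02/713.95 = 6.31%.
Change = 6.31% − 6.27% = +0.04 pp.

The unemployment rate changed by +0.04 percentage points.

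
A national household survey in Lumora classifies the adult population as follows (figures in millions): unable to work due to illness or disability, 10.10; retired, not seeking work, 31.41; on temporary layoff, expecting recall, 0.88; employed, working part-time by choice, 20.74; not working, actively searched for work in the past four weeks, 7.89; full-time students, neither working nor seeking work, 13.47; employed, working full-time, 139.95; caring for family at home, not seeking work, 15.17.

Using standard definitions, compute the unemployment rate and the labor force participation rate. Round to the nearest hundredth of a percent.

Employed = 20.74 + 139.95 = 160.69 million.
Unemployed = 0.88 + 7.89 = 8.77 million (jobless and actively searching, or on temporary layoff).
Labor force = 160.69 + 8.77 = 169.46 million.
Not in labor force = 10.10 + 31.41 + 13.47 + 15.17 = 70.15 million (those not working and not actively searching are outside the labor force).
Civilian working-age population = 169.46 + 70.15 = 239.61 million.
Unemployment rate = 8.77 / 169.46 = 5.18%.
Labor force participation rate = 169.46 / 239.61 = 70.72%.

Unemployment rate ≈ 5.18%; labor force participation rate ≈ 70.72%.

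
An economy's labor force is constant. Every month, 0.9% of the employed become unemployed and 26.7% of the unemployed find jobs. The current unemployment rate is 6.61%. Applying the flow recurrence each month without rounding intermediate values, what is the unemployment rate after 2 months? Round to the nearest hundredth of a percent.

Unemployment rate after two months ≈ 5.02%.

With a fixed labor force, u_{t+1} = u_t + s·(1−u_t) − f·u_t = u_t·(1−s−f) + s.
Here 1−s−f = 0.724 and s = 0.009.
u_1 = 0.066100 × 0.724 + 0.009 = 0.056856.
u_2 = 0.056856 × 0.724 + 0.009 = 0.050164.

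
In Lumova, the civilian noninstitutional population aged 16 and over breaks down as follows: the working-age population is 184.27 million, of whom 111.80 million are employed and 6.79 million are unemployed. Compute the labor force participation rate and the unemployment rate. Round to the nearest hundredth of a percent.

Labor force participation rate ≈ 64.36%; unemployment rate ≈ 5.73%.

Labor force = employed + unemployed = 111.80 + 6.79 = 118.59 million.
Unemployment rate = 6.79 / 118.59 = 5.73%.
Labor force participation rate = 118.59 / 184.27 = 64.36%.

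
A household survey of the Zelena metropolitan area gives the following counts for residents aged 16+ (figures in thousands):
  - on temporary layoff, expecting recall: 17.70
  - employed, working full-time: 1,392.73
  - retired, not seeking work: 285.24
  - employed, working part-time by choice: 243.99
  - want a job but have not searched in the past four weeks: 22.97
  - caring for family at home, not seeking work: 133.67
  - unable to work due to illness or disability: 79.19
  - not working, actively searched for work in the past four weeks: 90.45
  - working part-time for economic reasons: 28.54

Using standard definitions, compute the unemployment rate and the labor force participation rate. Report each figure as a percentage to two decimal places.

Employed = 1,392.73 + 243.99 + 28.54 = 1,665.26 thousand (anyone who worked, including part-time for economic reasons, counts as employed).
Unemployed = 17.70 + 90.45 = 108.15 thousand (jobless and actively searching, or on temporary layoff).
Labor force = 1,665.26 + 108.15 = 1,773.41 thousand.
Not in labor force = 285.24 + 22.97 + 133.67 + 79.19 = 521.07 thousand (those not working and not actively searching are outside the labor force — including those who want a job but have given up searching).
Civilian working-age population = 1,773.41 + 521.07 = 2,294.48 thousand.
Unemployment rate = 108.15 / 1,773.41 = 6.10%.
Labor force participation rate = 1,773.41 / 2,294.48 = 77.29%.

Unemployment rate ≈ 6.10%; labor force participation rate ≈ 77.29%.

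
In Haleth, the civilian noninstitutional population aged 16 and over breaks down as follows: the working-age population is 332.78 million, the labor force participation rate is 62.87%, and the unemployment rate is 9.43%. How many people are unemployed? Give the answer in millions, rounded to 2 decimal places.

Labor force = 0.6287 × 332.78 = 209.22 million.
Unemployed = 0.0943 × 209.22 ≈ 19.73 million.

About 19.73 million are unemployed.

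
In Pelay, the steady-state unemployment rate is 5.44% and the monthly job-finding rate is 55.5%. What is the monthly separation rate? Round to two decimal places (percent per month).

Separation rate ≈ 3.19% per month.

From u* = s/(s+f): s = u·f/(1−u).
s = 0.0544 × 55.5 / (1 − 0.0544) = 3.0192 / 0.9456 ≈ 3.19% per month.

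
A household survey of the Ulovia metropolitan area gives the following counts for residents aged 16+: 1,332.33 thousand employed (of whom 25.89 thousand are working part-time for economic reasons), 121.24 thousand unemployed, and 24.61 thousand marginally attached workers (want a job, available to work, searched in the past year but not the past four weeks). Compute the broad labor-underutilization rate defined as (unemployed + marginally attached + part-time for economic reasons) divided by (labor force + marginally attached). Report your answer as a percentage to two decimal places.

Broad underutilization rate ≈ 11.62%.

Labor force = 1,332.33 + 121.24 = 1,453.57 thousand.
Numerator = 121.24 + 24.61 + 25.89 = 171.74 thousand.
Denominator = 1,453.57 + 24.61 = 1,478.18 thousand.
Broad rate = 171.74 / 1,478.18 = 11.62%.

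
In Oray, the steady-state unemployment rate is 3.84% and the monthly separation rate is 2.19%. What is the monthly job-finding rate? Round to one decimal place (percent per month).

From u* = s/(s+f): f = s·(1−u)/u.
f = 2.19 × (1 − 0.0384) / 0.0384 = 2.1059 / 0.0384 ≈ 54.8% per month.

Job-finding rate ≈ 54.8% per month.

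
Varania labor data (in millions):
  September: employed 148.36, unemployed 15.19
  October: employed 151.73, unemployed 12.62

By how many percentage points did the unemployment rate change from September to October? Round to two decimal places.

The unemployment rate changed by −1.61 percentage points.

September: labor force = 148.36 + 15.19 = 163.55; u = 15.19/163.55 = 9.29%.
October: labor force = 151.73 + 12.62 = 164.35; u = 12.62/164.35 = 7.68%.
Change = 7.68% − 9.29% = −1.61 pp.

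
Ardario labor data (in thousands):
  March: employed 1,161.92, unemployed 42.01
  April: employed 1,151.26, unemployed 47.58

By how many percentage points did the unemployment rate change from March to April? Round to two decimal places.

The unemployment rate changed by +0.48 percentage points.

March: labor force = 1,161.92 + 42.01 = 1,203.93; u = 42.01/1,203.93 = 3.49%.
April: labor force = 1,151.26 + 47.58 = 1,198.84; u = 47.58/1,198.84 = 3.97%.
Change = 3.97% − 3.49% = +0.48 pp.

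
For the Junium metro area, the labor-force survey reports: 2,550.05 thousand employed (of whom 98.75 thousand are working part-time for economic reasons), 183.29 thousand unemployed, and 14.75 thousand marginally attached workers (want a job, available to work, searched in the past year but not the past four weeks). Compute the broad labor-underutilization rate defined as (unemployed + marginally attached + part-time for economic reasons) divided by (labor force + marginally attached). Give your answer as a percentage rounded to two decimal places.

Labor force = 2,550.05 + 183.29 = 2,733.34 thousand.
Numerator = 183.29 + 14.75 + 98.75 = 296.79 thousand.
Denominator = 2,733.34 + 14.75 = 2,748.09 thousand.
Broad rate = 296.79 / 2,748.09 = 10.80%.

Broad underutilization rate ≈ 10.80%.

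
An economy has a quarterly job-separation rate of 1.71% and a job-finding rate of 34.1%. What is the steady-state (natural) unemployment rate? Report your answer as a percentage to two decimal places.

At steady state the flows balance: s·E = f·U, so U/(E+U) = s/(s+f).
u* = 1.71 / (1.71 + 34.1) = 1.71 / 35.81 = 4.78%.

Steady-state unemployment rate ≈ 4.78%.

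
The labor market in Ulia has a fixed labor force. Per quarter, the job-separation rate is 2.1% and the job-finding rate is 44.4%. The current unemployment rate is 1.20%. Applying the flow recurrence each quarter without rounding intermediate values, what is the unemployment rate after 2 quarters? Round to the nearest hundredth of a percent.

With a fixed labor force, u_{t+1} = u_t + s·(1−u_t) − f·u_t = u_t·(1−s−f) + s.
Here 1−s−f = 0.535 and s = 0.021.
u_1 = 0.012000 × 0.535 + 0.021 = 0.027420.
u_2 = 0.027420 × 0.535 + 0.021 = 0.035670.

Unemployment rate after two quarters ≈ 3.57%.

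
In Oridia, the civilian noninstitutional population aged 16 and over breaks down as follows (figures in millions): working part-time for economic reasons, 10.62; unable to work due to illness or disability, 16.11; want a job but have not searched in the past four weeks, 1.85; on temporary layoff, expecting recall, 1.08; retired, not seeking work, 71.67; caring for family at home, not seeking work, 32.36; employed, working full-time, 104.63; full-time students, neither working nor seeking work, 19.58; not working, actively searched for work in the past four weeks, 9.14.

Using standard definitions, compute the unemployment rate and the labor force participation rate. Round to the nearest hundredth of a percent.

Employed = 10.62 + 104.63 = 115.25 million (anyone who worked, including part-time for economic reasons, counts as employed).
Unemployed = 1.08 + 9.14 = 10.22 million (jobless and actively searching, or on temporary layoff).
Labor force = 115.25 + 10.22 = 125.47 million.
Not in labor force = 16.11 + 1.85 + 71.67 + 32.36 + 19.58 = 141.57 million (those not working and not actively searching are outside the labor force — including those who want a job but have given up searching).
Civilian working-age population = 125.47 + 141.57 = 267.04 million.
Unemployment rate = 10.22 / 125.47 = 8.15%.
Labor force participation rate = 125.47 / 267.04 = 46.99%.

Unemployment rate ≈ 8.15%; labor force participation rate ≈ 46.99%.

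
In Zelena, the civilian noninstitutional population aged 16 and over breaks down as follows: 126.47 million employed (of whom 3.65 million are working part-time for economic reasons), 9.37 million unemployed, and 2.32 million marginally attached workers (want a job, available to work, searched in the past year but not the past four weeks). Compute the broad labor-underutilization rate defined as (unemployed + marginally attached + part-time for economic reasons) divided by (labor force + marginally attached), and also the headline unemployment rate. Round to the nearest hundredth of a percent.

Broad underutilization rate ≈ 11.10%; headline unemployment rate ≈ 6.90%.

Labor force = 126.47 + 9.37 = 135.84 million.
Numerator = 9.37 + 2.32 + 3.65 = 15.34 million.
Denominator = 135.84 + 2.32 = 138.16 million.
Broad rate = 15.34 / 138.16 = 11.10%.
Headline unemployment rate = 9.37 / 135.84 = 6.90%.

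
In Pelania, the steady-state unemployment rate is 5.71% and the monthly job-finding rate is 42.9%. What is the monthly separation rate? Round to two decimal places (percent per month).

From u* = s/(s+f): s = u·f/(1−u).
s = 0.0571 × 42.9 / (1 − 0.0571) = 2.4496 / 0.9429 ≈ 2.60% per month.

Separation rate ≈ 2.60% per month.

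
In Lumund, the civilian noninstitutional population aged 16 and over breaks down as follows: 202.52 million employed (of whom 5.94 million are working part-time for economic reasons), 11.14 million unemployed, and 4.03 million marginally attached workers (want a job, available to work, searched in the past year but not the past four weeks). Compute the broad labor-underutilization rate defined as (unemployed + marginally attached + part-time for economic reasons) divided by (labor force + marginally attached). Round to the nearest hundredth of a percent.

Labor force = 202.52 + 11.14 = 213.66 million.
Numerator = 11.14 + 4.03 + 5.94 = 21.11 million.
Denominator = 213.66 + 4.03 = 217.69 million.
Broad rate = 21.11 / 217.69 = 9.70%.

Broad underutilization rate ≈ 9.70%.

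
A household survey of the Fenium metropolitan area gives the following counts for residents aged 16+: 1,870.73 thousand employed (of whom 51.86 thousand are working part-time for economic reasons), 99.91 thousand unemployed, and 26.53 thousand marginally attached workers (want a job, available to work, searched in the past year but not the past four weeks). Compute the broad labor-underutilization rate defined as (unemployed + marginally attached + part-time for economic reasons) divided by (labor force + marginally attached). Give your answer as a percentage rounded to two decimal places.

Broad underutilization rate ≈ 8.93%.

Labor force = 1,870.73 + 99.91 = 1,970.64 thousand.
Numerator = 99.91 + 26.53 + 51.86 = 178.30 thousand.
Denominator = 1,970.64 + 26.53 = 1,997.17 thousand.
Broad rate = 178.30 / 1,997.17 = 8.93%.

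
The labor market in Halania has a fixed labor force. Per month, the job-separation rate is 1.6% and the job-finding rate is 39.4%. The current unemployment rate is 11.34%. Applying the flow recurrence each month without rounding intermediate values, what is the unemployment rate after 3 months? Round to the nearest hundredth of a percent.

With a fixed labor force, u_{t+1} = u_t + s·(1−u_t) − f·u_t = u_t·(1−s−f) + s.
Here 1−s−f = 0.590 and s = 0.016.
u_1 = 0.113400 × 0.590 + 0.016 = 0.082906.
u_2 = 0.082906 × 0.590 + 0.016 = 0.064915.
u_3 = 0.064915 × 0.590 + 0.016 = 0.054300.

Unemployment rate after three months ≈ 5.43%.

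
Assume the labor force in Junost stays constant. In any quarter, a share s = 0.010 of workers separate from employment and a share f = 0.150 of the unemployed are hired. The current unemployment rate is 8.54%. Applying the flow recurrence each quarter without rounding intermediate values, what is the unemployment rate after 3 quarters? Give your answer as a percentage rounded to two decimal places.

With a fixed labor force, u_{t+1} = u_t + s·(1−u_t) − f·u_t = u_t·(1−s−f) + s.
Here 1−s−f = 0.840 and s = 0.010.
u_1 = 0.085400 × 0.840 + 0.010 = 0.081736.
u_2 = 0.081736 × 0.840 + 0.010 = 0.078658.
u_3 = 0.078658 × 0.840 + 0.010 = 0.076073.

Unemployment rate after three quarters ≈ 7.61%.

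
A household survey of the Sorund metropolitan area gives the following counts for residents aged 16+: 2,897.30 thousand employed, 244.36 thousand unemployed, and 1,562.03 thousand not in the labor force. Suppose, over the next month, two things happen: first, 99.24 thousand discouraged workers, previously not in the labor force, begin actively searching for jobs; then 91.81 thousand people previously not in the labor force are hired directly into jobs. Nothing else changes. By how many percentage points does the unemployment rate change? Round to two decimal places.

The unemployment rate changes by +2.53 percentage points.

Initially, labor force = 2,897.30 + 244.36 = 3,141.66 thousand, so u = 244.36/3,141.66 = 7.78%.
After the first change, unemployed and labor force both rise by 99.24 → E = 2,897.30, U = 343.60, labor force = 3,240.90 thousand.
After the second change, employed and labor force both rise by 91.81; unemployed unchanged → E = 2,989.11, U = 343.60, labor force = 3,332.71 thousand.
New unemployment rate = 343.60 / 3,332.71 = 10.31%.
Change = 10.31% − 7.78% = +2.53 percentage points.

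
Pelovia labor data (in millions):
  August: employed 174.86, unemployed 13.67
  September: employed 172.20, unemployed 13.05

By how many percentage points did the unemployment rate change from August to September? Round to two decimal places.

August: labor force = 174.86 + 13.67 = 188.53; u = 13.67/188.53 = 7.25%.
September: labor force = 172.20 + 13.05 = 185.25; u = 13.05/185.25 = 7.04%.
Change = 7.04% − 7.25% = −0.21 pp.

The unemployment rate changed by −0.21 percentage points.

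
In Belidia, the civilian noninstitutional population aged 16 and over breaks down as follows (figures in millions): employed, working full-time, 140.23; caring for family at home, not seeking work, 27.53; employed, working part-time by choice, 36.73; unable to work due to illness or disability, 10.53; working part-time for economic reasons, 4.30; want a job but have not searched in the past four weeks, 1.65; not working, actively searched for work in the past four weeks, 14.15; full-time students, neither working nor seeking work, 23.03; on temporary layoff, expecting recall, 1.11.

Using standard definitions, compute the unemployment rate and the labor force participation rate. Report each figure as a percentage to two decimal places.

Employed = 140.23 + 36.73 + 4.30 = 181.26 million (anyone who worked, including part-time for economic reasons, counts as employed).
Unemployed = 14.15 + 1.11 = 15.26 million (jobless and actively searching, or on temporary layoff).
Labor force = 181.26 + 15.26 = 196.52 million.
Not in labor force = 27.53 + 10.53 + 1.65 + 23.03 = 62.74 million (those not working and not actively searching are outside the labor force — including those who want a job but have given up searching).
Civilian working-age population = 196.52 + 62.74 = 259.26 million.
Unemployment rate = 15.26 / 196.52 = 7.77%.
Labor force participation rate = 196.52 / 259.26 = 75.80%.

Unemployment rate ≈ 7.77%; labor force participation rate ≈ 75.80%.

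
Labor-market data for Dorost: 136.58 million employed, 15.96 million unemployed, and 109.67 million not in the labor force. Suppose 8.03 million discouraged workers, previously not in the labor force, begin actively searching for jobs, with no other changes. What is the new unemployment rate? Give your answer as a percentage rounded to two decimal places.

Initially, labor force = 136.58 + 15.96 = 152.54 million, so u = 15.96/152.54 = 10.46%.
After the change, unemployed and labor force both rise by 8.03 → E = 136.58, U = 23.99, labor force = 160.57 million.
New unemployment rate = 23.99 / 160.57 = 14.94%.

New unemployment rate ≈ 14.94%.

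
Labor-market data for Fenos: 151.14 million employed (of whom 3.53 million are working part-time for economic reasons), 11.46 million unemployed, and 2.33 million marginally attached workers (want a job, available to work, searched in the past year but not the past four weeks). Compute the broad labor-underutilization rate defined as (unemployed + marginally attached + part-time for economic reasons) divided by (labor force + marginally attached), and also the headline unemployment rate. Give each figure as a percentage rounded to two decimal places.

Broad underutilization rate ≈ 10.50%; headline unemployment rate ≈ 7.05%.

Labor force = 151.14 + 11.46 = 162.60 million.
Numerator = 11.46 + 2.33 + 3.53 = 17.32 million.
Denominator = 162.60 + 2.33 = 164.93 million.
Broad rate = 17.32 / 164.93 = 10.50%.
Headline unemployment rate = 11.46 / 162.60 = 7.05%.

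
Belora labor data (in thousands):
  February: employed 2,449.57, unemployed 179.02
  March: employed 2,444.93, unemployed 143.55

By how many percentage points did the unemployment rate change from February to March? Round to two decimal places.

February: labor force = 2,449.57 + 179.02 = 2,628.59; u = 179.02/2,628.59 = 6.81%.
March: labor force = 2,444.93 + 143.55 = 2,588.48; u = 143.55/2,588.48 = 5.55%.
Change = 5.55% − 6.81% = −1.26 pp.

The unemployment rate changed by −1.26 percentage points.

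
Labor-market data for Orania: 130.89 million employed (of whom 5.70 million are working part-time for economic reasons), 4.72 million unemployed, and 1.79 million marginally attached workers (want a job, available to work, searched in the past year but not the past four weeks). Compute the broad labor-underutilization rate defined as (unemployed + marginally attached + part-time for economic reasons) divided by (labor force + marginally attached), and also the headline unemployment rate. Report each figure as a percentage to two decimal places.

Labor force = 130.89 + 4.72 = 135.61 million.
Numerator = 4.72 + 1.79 + 5.70 = 12.21 million.
Denominator = 135.61 + 1.79 = 137.40 million.
Broad rate = 12.21 / 137.40 = 8.89%.
Headline unemployment rate = 4.72 / 135.61 = 3.48%.

Broad underutilization rate ≈ 8.89%; headline unemployment rate ≈ 3.48%.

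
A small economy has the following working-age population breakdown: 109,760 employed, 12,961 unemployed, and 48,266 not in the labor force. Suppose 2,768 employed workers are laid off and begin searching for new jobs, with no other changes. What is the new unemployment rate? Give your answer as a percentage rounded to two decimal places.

New unemployment rate ≈ 12.82%.

Initially, labor force = 109,760 + 12,961 = 122,721, so u = 12,961/122,721 = 10.56%.
After the change, employed falls and unemployed rises by 2,768; labor force unchanged → E = 106,992, U = 15,729, labor force = 122,721.
New unemployment rate = 15,729 / 122,721 = 12.82%.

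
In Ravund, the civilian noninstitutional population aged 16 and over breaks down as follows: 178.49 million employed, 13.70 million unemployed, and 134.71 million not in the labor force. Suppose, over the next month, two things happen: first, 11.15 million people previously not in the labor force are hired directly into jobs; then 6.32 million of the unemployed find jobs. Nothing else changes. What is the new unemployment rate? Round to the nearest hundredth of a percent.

New unemployment rate ≈ 3.63%.

Initially, labor force = 178.49 + 13.70 = 192.19 million, so u = 13.70/192.19 = 7.13%.
After the first change, employed and labor force both rise by 11.15; unemployed unchanged → E = 189.64, U = 13.70, labor force = 203.34 million.
After the second change, unemployed falls and employed rises by 6.32; labor force unchanged → E = 195.96, U = 7.38, labor force = 203.34 million.
New unemployment rate = 7.38 / 203.34 = 3.63%.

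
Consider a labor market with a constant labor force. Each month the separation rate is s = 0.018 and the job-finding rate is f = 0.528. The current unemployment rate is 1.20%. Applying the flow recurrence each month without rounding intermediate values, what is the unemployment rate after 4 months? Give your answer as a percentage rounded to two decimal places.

With a fixed labor force, u_{t+1} = u_t + s·(1−u_t) − f·u_t = u_t·(1−s−f) + s.
Here 1−s−f = 0.454 and s = 0.018.
u_1 = 0.012000 × 0.454 + 0.018 = 0.023448.
u_2 = 0.023448 × 0.454 + 0.018 = 0.028645.
u_3 = 0.028645 × 0.454 + 0.018 = 0.031005.
u_4 = 0.031005 × 0.454 + 0.018 = 0.032076.

Unemployment rate after four months ≈ 3.21%.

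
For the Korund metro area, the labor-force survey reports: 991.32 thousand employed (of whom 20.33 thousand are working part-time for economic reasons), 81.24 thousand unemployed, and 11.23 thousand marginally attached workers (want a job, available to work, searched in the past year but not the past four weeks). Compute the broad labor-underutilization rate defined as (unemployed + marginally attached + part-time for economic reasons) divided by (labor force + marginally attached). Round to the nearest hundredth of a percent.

Labor force = 991.32 + 81.24 = 1,072.56 thousand.
Numerator = 81.24 + 11.23 + 20.33 = 112.80 thousand.
Denominator = 1,072.56 + 11.23 = 1,083.79 thousand.
Broad rate = 112.80 / 1,083.79 = 10.41%.

Broad underutilization rate ≈ 10.41%.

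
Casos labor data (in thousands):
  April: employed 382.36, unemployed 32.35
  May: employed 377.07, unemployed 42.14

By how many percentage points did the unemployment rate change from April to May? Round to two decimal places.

April: labor force = 382.36 + 32.35 = 414.71; u = 32.35/414.71 = 7.80%.
May: labor force = 377.07 + 42.14 = 419.21; u = 42.14/419.21 = 10.05%.
Change = 10.05% − 7.80% = +2.25 pp.

The unemployment rate changed by +2.25 percentage points.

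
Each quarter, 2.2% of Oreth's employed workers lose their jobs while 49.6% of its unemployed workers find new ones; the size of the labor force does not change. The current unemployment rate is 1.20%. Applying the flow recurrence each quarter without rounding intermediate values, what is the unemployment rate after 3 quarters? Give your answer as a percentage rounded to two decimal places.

Unemployment rate after three quarters ≈ 3.91%.

With a fixed labor force, u_{t+1} = u_t + s·(1−u_t) − f·u_t = u_t·(1−s−f) + s.
Here 1−s−f = 0.482 and s = 0.022.
u_1 = 0.012000 × 0.482 + 0.022 = 0.027784.
u_2 = 0.027784 × 0.482 + 0.022 = 0.035392.
u_3 = 0.035392 × 0.482 + 0.022 = 0.039059.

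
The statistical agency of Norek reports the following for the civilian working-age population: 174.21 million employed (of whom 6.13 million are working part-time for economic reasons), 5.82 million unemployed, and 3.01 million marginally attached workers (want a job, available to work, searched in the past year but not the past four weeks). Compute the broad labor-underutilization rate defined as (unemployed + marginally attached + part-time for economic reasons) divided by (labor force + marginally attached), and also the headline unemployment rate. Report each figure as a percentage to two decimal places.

Broad underutilization rate ≈ 8.17%; headline unemployment rate ≈ 3.23%.

Labor force = 174.21 + 5.82 = 180.03 million.
Numerator = 5.82 + 3.01 + 6.13 = 14.96 million.
Denominator = 180.03 + 3.01 = 183.04 million.
Broad rate = 14.96 / 183.04 = 8.17%.
Headline unemployment rate = 5.82 / 180.03 = 3.23%.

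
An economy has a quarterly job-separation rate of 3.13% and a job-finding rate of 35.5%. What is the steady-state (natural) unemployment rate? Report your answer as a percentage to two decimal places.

Steady-state unemployment rate ≈ 8.10%.

At steady state the flows balance: s·E = f·U, so U/(E+U) = s/(s+f).
u* = 3.13 / (3.13 + 35.5) = 3.13 / 38.63 = 8.10%.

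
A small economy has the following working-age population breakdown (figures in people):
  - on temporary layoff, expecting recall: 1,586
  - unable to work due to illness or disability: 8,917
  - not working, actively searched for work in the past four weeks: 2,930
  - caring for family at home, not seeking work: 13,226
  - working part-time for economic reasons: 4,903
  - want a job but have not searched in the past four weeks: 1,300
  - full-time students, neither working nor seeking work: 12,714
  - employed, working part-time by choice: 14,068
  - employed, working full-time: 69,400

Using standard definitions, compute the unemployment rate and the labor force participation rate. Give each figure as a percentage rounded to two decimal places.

Employed = 4,903 + 14,068 + 69,400 = 88,371 (anyone who worked, including part-time for economic reasons, counts as employed).
Unemployed = 1,586 + 2,930 = 4,516 (jobless and actively searching, or on temporary layoff).
Labor force = 88,371 + 4,516 = 92,887.
Not in labor force = 8,917 + 13,226 + 1,300 + 12,714 = 36,157 (those not working and not actively searching are outside the labor force — including those who want a job but have given up searching).
Civilian working-age population = 92,887 + 36,157 = 129,044.
Unemployment rate = 4,516 / 92,887 = 4.86%.
Labor force participation rate = 92,887 / 129,044 = 71.98%.

Unemployment rate ≈ 4.86%; labor force participation rate ≈ 71.98%.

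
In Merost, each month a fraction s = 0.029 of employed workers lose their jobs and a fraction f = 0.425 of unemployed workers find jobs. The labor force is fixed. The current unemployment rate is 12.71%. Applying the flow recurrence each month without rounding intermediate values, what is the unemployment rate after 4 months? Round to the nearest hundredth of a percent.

With a fixed labor force, u_{t+1} = u_t + s·(1−u_t) − f·u_t = u_t·(1−s−f) + s.
Here 1−s−f = 0.546 and s = 0.029.
u_1 = 0.127100 × 0.546 + 0.029 = 0.098397.
u_2 = 0.098397 × 0.546 + 0.029 = 0.082725.
u_3 = 0.082725 × 0.546 + 0.029 = 0.074168.
u_4 = 0.074168 × 0.546 + 0.029 = 0.069496.

Unemployment rate after four months ≈ 6.95%.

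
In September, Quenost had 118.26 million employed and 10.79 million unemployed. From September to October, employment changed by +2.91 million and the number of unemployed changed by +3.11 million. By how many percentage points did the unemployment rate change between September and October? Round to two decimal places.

The unemployment rate changed by +1.93 percentage points.

September: labor force = 118.26 + 10.79 = 129.05; u = 10.79/129.05 = 8.36%.
October: labor force = 121.17 + 13.90 = 135.07; u = 13.90/135.07 = 10.29%.
Change = 10.29% − 8.36% = +1.93 pp.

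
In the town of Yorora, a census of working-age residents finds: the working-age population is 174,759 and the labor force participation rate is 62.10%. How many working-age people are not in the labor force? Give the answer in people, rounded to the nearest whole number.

About 66,234 are not in the labor force.

Share not in the labor force = 1 − 0.6210 = 0.3790.
Not in labor force = 0.3790 × 174,759 ≈ 66,234.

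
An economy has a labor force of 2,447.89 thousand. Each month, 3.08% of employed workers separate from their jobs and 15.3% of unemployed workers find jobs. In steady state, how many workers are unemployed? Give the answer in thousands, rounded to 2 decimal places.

Steady-state unemployment rate u* = s/(s+f) = 3.08/(3.08+15.3) = 0.167573.
Unemployed = u* × labor force = 0.167573 × 2,447.89 ≈ 410.20 thousand.

About 410.20 thousand are unemployed in steady state.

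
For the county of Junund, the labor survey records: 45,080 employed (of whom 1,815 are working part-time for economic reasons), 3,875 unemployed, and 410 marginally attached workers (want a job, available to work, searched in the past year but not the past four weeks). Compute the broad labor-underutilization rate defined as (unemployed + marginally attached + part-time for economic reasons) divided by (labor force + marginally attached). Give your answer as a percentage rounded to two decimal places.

Broad underutilization rate ≈ 12.36%.

Labor force = 45,080 + 3,875 = 48,955.
Numerator = 3,875 + 410 + 1,815 = 6,100.
Denominator = 48,955 + 410 = 49,365.
Broad rate = 6,100 / 49,365 = 12.36%.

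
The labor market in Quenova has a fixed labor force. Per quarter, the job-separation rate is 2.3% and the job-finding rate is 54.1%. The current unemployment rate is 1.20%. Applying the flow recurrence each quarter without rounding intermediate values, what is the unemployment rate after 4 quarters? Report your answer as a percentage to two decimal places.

Unemployment rate after four quarters ≈ 3.97%.

With a fixed labor force, u_{t+1} = u_t + s·(1−u_t) − f·u_t = u_t·(1−s−f) + s.
Here 1−s−f = 0.436 and s = 0.023.
u_1 = 0.012000 × 0.436 + 0.023 = 0.028232.
u_2 = 0.028232 × 0.436 + 0.023 = 0.035309.
u_3 = 0.035309 × 0.436 + 0.023 = 0.038395.
u_4 = 0.038395 × 0.436 + 0.023 = 0.039740.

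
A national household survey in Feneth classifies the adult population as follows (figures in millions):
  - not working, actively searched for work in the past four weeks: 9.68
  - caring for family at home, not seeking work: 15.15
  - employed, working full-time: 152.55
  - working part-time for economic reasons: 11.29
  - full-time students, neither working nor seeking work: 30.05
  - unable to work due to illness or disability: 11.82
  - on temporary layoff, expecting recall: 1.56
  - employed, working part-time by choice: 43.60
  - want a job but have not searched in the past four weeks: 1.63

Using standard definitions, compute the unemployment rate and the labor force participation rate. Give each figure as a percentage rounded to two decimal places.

Employed = 152.55 + 11.29 + 43.60 = 207.44 million (anyone who worked, including part-time for economic reasons, counts as employed).
Unemployed = 9.68 + 1.56 = 11.24 million (jobless and actively searching, or on temporary layoff).
Labor force = 207.44 + 11.24 = 218.68 million.
Not in labor force = 15.15 + 30.05 + 11.82 + 1.63 = 58.65 million (those not working and not actively searching are outside the labor force — including those who want a job but have given up searching).
Civilian working-age population = 218.68 + 58.65 = 277.33 million.
Unemployment rate = 11.24 / 218.68 = 5.14%.
Labor force participation rate = 218.68 / 277.33 = 78.85%.

Unemployment rate ≈ 5.14%; labor force participation rate ≈ 78.85%.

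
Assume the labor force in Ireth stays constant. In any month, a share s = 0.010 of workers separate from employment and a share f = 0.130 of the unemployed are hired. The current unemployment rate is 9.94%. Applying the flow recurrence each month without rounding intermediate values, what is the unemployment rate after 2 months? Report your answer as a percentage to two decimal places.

Unemployment rate after two months ≈ 9.21%.

With a fixed labor force, u_{t+1} = u_t + s·(1−u_t) − f·u_t = u_t·(1−s−f) + s.
Here 1−s−f = 0.860 and s = 0.010.
u_1 = 0.099400 × 0.860 + 0.010 = 0.095484.
u_2 = 0.095484 × 0.860 + 0.010 = 0.092116.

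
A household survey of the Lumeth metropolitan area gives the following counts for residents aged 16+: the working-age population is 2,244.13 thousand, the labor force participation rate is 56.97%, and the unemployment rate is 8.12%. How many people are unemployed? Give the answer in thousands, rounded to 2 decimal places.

Labor force = 0.5697 × 2,244.13 = 1,278.48 thousand.
Unemployed = 0.0812 × 1,278.48 ≈ 103.81 thousand.

About 103.81 thousand are unemployed.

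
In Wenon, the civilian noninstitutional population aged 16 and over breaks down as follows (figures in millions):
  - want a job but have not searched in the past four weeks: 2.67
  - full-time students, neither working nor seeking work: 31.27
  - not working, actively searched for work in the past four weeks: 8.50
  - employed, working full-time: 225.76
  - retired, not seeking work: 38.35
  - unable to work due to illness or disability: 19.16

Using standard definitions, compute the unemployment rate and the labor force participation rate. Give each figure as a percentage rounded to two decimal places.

Unemployment rate ≈ 3.63%; labor force participation rate ≈ 71.92%.

Employed = 225.76 million.
Unemployed = 8.50 million.
Labor force = 225.76 + 8.50 = 234.26 million.
Not in labor force = 2.67 + 31.27 + 38.35 + 19.16 = 91.45 million (those not working and not actively searching are outside the labor force — including those who want a job but have given up searching).
Civilian working-age population = 234.26 + 91.45 = 325.71 million.
Unemployment rate = 8.50 / 234.26 = 3.63%.
Labor force participation rate = 234.26 / 325.71 = 71.92%.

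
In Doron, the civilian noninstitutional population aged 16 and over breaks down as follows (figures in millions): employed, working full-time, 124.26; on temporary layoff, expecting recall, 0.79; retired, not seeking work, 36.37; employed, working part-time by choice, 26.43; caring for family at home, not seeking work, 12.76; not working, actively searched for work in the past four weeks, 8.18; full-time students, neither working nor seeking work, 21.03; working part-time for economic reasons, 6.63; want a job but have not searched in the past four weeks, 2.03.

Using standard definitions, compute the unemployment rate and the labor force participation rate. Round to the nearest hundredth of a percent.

Employed = 124.26 + 26.43 + 6.63 = 157.32 million (anyone who worked, including part-time for economic reasons, counts as employed).
Unemployed = 0.79 + 8.18 = 8.97 million (jobless and actively searching, or on temporary layoff).
Labor force = 157.32 + 8.97 = 166.29 million.
Not in labor force = 36.37 + 12.76 + 21.03 + 2.03 = 72.19 million (those not working and not actively searching are outside the labor force — including those who want a job but have given up searching).
Civilian working-age population = 166.29 + 72.19 = 238.48 million.
Unemployment rate = 8.97 / 166.29 = 5.39%.
Labor force participation rate = 166.29 / 238.48 = 69.73%.

Unemployment rate ≈ 5.39%; labor force participation rate ≈ 69.73%.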